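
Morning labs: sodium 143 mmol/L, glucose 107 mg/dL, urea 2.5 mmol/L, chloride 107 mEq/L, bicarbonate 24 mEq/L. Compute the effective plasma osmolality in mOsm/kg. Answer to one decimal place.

291.9 mOsm/kg

Effective osmolality excludes urea (freely permeant across cell membranes):
2·Na + glucose/18
= 2·143 + 107/18
= 286 + 5.94
= 291.94 mOsm/kg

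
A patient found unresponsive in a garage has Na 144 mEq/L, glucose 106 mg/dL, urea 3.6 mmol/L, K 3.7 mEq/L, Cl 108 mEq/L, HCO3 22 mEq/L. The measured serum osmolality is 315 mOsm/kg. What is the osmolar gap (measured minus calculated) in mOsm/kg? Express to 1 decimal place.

17.5 mOsm/kg

Calculated osmolality = 2·Na + glucose/18 + urea
= 2·144 + 106/18 + 3.6
= 288 + 5.89 + 3.60
= 297.49 mOsm/kg ≈ 297.5 mOsm/kg
Osmolar gap = measured − calculated = 315 − 297.5 = 17.5 mOsm/kg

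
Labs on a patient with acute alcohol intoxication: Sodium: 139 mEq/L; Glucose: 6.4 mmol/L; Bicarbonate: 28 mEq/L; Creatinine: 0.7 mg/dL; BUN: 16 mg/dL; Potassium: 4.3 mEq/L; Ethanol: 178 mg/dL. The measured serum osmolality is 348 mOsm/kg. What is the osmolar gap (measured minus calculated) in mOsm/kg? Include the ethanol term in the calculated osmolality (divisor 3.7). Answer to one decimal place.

Calculated osmolality = 2·Na + glucose + BUN/2.8 + ethanol/3.7
= 2·139 + 6.4 + 16/2.8 + 178/3.7
= 278 + 6.40 + 5.71 + 48.11
= 338.22 mOsm/kg ≈ 338.2 mOsm/kg
Osmolar gap = measured − calculated = 348 − 338.2 = 9.8 mOsm/kg

9.8 mOsm/kg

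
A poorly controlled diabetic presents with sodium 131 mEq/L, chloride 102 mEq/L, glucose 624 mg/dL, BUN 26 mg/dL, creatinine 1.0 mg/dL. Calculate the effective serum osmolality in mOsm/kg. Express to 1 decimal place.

296.7 mOsm/kg

Effective osmolality excludes urea (freely permeant across cell membranes):
2·Na + glucose/18
= 2·131 + 624/18
= 262 + 34.67
= 296.67 mOsm/kg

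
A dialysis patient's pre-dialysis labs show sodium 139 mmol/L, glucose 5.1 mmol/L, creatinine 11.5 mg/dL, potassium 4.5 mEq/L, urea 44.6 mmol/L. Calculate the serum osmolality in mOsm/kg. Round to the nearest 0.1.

327.7 mOsm/kg

Calculated osmolality = 2·Na + glucose + urea
= 2·139 + 5.1 + 44.6
= 278 + 5.10 + 44.60
= 327.7 mOsm/kg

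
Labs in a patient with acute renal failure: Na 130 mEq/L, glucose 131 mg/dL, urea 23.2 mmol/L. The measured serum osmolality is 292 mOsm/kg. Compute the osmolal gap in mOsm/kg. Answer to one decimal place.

Calculated osmolality = 2·Na + glucose/18 + urea
= 2·130 + 131/18 + 23.2
= 260 + 7.28 + 23.20
= 290.48 mOsm/kg ≈ 290.5 mOsm/kg
Osmolar gap = measured − calculated = 292 − 290.5 = 1.5 mOsm/kg

1.5 mOsm/kg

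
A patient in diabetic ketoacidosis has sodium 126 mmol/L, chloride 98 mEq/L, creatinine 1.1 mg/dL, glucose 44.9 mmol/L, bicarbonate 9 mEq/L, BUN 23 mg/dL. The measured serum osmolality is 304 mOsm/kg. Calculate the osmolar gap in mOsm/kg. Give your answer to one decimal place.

Calculated osmolality = 2·Na + glucose + BUN/2.8
= 2·126 + 44.9 + 23/2.8
= 252 + 44.90 + 8.21
= 305.11 mOsm/kg ≈ 305.1 mOsm/kg
Osmolar gap = measured − calculated = 304 − 305.1 = -1.1 mOsm/kg

-1.1 mOsm/kg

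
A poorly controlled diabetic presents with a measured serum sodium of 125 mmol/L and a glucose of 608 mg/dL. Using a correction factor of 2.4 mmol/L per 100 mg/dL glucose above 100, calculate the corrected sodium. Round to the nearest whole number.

Corrected Na = measured Na + 2.4 · (glucose − 100)/100
= 125 + 2.4 · (608 − 100)/100
= 125 + 12.2
= 137.2 mmol/L

137 mmol/L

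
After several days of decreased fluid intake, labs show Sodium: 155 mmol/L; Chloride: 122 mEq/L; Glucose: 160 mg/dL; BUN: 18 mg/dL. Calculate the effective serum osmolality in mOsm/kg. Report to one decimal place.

Effective osmolality excludes urea (freely permeant across cell membranes):
2·Na + glucose/18
= 2·155 + 160/18
= 310 + 8.89
= 318.89 mOsm/kg

318.9 mOsm/kg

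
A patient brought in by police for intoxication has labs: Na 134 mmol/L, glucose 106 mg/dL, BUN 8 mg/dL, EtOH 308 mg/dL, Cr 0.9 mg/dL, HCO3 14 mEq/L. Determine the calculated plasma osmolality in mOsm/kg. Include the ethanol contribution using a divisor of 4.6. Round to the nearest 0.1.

Calculated osmolality = 2·Na + glucose/18 + BUN/2.8 + ethanol/4.6
= 2·134 + 106/18 + 8/2.8 + 308/4.6
= 268 + 5.89 + 2.86 + 66.96
= 343.71 mOsm/kg

343.7 mOsm/kg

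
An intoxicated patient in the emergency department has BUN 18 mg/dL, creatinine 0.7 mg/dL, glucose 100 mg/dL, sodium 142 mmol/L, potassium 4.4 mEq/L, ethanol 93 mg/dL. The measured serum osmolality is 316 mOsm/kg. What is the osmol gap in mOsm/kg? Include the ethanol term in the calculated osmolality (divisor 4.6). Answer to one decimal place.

-0.2 mOsm/kg

Calculated osmolality = 2·Na + glucose/18 + BUN/2.8 + ethanol/4.6
= 2·142 + 100/18 + 18/2.8 + 93/4.6
= 284 + 5.56 + 6.43 + 20.22
= 316.21 mOsm/kg ≈ 316.2 mOsm/kg
Osmolar gap = measured − calculated = 316 − 316.2 = -0.2 mOsm/kg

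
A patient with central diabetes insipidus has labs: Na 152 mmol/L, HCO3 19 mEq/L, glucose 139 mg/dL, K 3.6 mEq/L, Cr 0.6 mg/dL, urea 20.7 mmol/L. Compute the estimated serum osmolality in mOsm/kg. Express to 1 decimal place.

332.4 mOsm/kg

Calculated osmolality = 2·Na + glucose/18 + urea
= 2·152 + 139/18 + 20.7
= 304 + 7.72 + 20.70
= 332.42 mOsm/kg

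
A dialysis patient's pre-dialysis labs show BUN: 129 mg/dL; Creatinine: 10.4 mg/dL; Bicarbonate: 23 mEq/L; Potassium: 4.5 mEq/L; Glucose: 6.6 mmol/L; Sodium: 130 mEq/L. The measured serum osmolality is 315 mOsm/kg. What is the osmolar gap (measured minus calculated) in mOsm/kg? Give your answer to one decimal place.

2.3 mOsm/kg

Calculated osmolality = 2·Na + glucose + BUN/2.8
= 2·130 + 6.6 + 129/2.8
= 260 + 6.60 + 46.07
= 312.67 mOsm/kg ≈ 312.7 mOsm/kg
Osmolar gap = measured − calculated = 315 − 312.7 = 2.3 mOsm/kg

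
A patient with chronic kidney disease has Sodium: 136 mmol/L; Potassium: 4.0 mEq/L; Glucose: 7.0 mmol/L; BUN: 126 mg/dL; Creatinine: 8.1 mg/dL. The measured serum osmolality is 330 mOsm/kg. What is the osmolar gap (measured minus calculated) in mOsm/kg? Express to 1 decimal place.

Calculated osmolality = 2·Na + glucose + BUN/2.8
= 2·136 + 7 + 126/2.8
= 272 + 7 + 45
= 324 mOsm/kg ≈ 324.0 mOsm/kg
Osmolar gap = measured − calculated = 330 − 324.0 = 6.0 mOsm/kg

6.0 mOsm/kg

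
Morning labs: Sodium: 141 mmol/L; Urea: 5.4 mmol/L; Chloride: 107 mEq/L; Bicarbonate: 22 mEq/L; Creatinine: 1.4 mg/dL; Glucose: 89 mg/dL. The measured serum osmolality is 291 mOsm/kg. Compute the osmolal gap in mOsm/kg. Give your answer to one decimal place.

-1.3 mOsm/kg

Calculated osmolality = 2·Na + glucose/18 + urea
= 2·141 + 89/18 + 5.4
= 282 + 4.94 + 5.40
= 292.34 mOsm/kg ≈ 292.3 mOsm/kg
Osmolar gap = measured − calculated = 291 − 292.3 = -1.3 mOsm/kg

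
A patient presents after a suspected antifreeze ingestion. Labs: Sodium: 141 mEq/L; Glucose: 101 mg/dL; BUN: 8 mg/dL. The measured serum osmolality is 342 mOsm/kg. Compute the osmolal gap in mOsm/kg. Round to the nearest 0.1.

51.5 mOsm/kg

Calculated osmolality = 2·Na + glucose/18 + BUN/2.8
= 2·141 + 101/18 + 8/2.8
= 282 + 5.61 + 2.86
= 290.47 mOsm/kg ≈ 290.5 mOsm/kg
Osmolar gap = measured − calculated = 342 − 290.5 = 51.5 mOsm/kg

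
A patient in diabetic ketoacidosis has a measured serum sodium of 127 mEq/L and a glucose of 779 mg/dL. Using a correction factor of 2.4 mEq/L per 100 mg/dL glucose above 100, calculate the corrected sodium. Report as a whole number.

Corrected Na = measured Na + 2.4 · (glucose − 100)/100
= 127 + 2.4 · (779 − 100)/100
= 127 + 16.3
= 143.3 mEq/L

143 mEq/L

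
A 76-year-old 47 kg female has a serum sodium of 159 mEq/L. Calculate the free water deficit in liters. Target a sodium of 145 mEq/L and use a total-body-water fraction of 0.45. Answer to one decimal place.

2.0 L

TBW = 0.45 · 47 = 21.15 L
Free water deficit = TBW · (Na/145 − 1)
= 21.15 · (159/145 − 1)
= 21.15 · 0.0966
= 2.04 L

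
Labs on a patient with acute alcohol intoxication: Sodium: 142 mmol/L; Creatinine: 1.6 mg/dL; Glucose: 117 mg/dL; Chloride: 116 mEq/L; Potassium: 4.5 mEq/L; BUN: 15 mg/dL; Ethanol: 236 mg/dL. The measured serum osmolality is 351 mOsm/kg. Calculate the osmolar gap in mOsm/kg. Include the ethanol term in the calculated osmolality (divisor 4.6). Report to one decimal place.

Calculated osmolality = 2·Na + glucose/18 + BUN/2.8 + ethanol/4.6
= 2·142 + 117/18 + 15/2.8 + 236/4.6
= 284 + 6.50 + 5.36 + 51.30
= 347.16 mOsm/kg ≈ 347.2 mOsm/kg
Osmolar gap = measured − calculated = 351 − 347.2 = 3.8 mOsm/kg

3.8 mOsm/kg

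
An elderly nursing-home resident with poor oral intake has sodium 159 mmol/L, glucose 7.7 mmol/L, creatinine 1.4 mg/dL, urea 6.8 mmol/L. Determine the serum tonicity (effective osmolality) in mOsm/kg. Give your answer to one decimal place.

Effective osmolality excludes urea (freely permeant across cell membranes):
2·Na + glucose
= 2·159 + 7.7
= 318 + 7.7
= 325.7 mOsm/kg

325.7 mOsm/kg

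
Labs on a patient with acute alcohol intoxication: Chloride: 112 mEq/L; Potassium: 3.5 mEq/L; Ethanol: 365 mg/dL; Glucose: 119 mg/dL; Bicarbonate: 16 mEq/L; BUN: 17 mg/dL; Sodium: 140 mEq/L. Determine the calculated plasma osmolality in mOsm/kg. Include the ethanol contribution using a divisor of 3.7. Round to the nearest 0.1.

391.3 mOsm/kg

Calculated osmolality = 2·Na + glucose/18 + BUN/2.8 + ethanol/3.7
= 2·140 + 119/18 + 17/2.8 + 365/3.7
= 280 + 6.61 + 6.07 + 98.65
= 391.33 mOsm/kg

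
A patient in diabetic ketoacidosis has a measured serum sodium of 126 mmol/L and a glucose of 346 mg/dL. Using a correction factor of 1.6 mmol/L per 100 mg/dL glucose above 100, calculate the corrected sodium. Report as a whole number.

Corrected Na = measured Na + 1.6 · (glucose − 100)/100
= 126 + 1.6 · (346 − 100)/100
= 126 + 3.9
= 129.9 mmol/L

130 mmol/L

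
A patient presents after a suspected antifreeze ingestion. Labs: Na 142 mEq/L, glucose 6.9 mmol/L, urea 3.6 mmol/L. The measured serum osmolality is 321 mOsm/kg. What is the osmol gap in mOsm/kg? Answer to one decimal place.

26.5 mOsm/kg

Calculated osmolality = 2·Na + glucose + urea
= 2·142 + 6.9 + 3.6
= 284 + 6.90 + 3.60
= 294.5 mOsm/kg ≈ 294.5 mOsm/kg
Osmolar gap = measured − calculated = 321 − 294.5 = 26.5 mOsm/kg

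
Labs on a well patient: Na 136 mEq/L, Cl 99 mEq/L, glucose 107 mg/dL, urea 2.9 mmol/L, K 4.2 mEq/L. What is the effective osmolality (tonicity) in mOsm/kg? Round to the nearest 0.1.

Effective osmolality excludes urea (freely permeant across cell membranes):
2·Na + glucose/18
= 2·136 + 107/18
= 272 + 5.94
= 277.94 mOsm/kg

277.9 mOsm/kg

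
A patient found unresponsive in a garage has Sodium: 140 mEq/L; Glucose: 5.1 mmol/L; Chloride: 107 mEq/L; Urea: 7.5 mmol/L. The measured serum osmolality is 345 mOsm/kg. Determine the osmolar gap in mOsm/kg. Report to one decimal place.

Calculated osmolality = 2·Na + glucose + urea
= 2·140 + 5.1 + 7.5
= 280 + 5.10 + 7.50
= 292.6 mOsm/kg ≈ 292.6 mOsm/kg
Osmolar gap = measured − calculated = 345 − 292.6 = 52.4 mOsm/kg

52.4 mOsm/kg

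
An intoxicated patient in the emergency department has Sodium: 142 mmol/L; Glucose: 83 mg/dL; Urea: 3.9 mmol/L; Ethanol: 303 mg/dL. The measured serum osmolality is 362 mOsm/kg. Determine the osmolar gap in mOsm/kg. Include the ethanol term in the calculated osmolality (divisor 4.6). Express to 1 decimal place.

Calculated osmolality = 2·Na + glucose/18 + urea + ethanol/4.6
= 2·142 + 83/18 + 3.9 + 303/4.6
= 284 + 4.61 + 3.90 + 65.87
= 358.38 mOsm/kg ≈ 358.4 mOsm/kg
Osmolar gap = measured − calculated = 362 − 358.4 = 3.6 mOsm/kg

3.6 mOsm/kg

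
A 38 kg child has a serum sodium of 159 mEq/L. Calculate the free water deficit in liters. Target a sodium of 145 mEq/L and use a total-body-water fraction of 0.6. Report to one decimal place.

TBW = 0.6 · 38 = 22.8 L
Free water deficit = TBW · (Na/145 − 1)
= 22.8 · (159/145 − 1)
= 22.8 · 0.0966
= 2.2 L

2.2 L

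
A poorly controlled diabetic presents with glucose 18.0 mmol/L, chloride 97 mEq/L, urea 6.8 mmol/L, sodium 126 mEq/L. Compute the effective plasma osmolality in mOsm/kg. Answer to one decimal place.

Effective osmolality excludes urea (freely permeant across cell membranes):
2·Na + glucose
= 2·126 + 18
= 252 + 18
= 270 mOsm/kg

270.0 mOsm/kg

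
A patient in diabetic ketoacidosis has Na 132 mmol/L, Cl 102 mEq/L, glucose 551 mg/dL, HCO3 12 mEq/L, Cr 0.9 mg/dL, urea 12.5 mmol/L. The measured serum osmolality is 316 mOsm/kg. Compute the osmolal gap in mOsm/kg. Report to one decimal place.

Calculated osmolality = 2·Na + glucose/18 + urea
= 2·132 + 551/18 + 12.5
= 264 + 30.61 + 12.50
= 307.11 mOsm/kg ≈ 307.1 mOsm/kg
Osmolar gap = measured − calculated = 316 − 307.1 = 8.9 mOsm/kg

8.9 mOsm/kg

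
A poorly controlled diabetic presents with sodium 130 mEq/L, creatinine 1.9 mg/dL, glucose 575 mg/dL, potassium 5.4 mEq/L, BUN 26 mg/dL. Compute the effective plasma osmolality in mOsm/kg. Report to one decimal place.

Effective osmolality excludes urea (freely permeant across cell membranes):
2·Na + glucose/18
= 2·130 + 575/18
= 260 + 31.94
= 291.94 mOsm/kg

291.9 mOsm/kg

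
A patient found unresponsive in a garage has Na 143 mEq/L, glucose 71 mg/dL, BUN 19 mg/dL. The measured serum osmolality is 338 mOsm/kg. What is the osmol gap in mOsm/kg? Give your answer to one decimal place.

41.3 mOsm/kg

Calculated osmolality = 2·Na + glucose/18 + BUN/2.8
= 2·143 + 71/18 + 19/2.8
= 286 + 3.94 + 6.79
= 296.73 mOsm/kg ≈ 296.7 mOsm/kg
Osmolar gap = measured − calculated = 338 − 296.7 = 41.3 mOsm/kg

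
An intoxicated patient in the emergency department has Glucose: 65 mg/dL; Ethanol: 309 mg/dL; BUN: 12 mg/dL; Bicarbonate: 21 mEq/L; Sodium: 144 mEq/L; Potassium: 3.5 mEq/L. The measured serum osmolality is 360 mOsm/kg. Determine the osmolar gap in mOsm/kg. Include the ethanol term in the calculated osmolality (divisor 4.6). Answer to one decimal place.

-3.1 mOsm/kg

Calculated osmolality = 2·Na + glucose/18 + BUN/2.8 + ethanol/4.6
= 2·144 + 65/18 + 12/2.8 + 309/4.6
= 288 + 3.61 + 4.29 + 67.17
= 363.07 mOsm/kg ≈ 363.1 mOsm/kg
Osmolar gap = measured − calculated = 360 − 363.1 = -3.1 mOsm/kg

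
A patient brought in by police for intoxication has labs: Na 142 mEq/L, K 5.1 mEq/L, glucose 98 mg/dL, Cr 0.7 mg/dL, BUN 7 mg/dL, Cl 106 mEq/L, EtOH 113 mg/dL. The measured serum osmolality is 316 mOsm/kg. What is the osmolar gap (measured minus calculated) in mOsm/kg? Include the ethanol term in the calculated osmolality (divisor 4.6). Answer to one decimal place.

Calculated osmolality = 2·Na + glucose/18 + BUN/2.8 + ethanol/4.6
= 2·142 + 98/18 + 7/2.8 + 113/4.6
= 284 + 5.44 + 2.50 + 24.57
= 316.51 mOsm/kg ≈ 316.5 mOsm/kg
Osmolar gap = measured − calculated = 316 − 316.5 = -0.5 mOsm/kg

-0.5 mOsm/kg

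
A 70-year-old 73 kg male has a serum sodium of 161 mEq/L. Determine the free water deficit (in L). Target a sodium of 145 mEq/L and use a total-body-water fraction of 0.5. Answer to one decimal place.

4.0 L

TBW = 0.5 · 73 = 36.5 L
Free water deficit = TBW · (Na/145 − 1)
= 36.5 · (161/145 − 1)
= 36.5 · 0.1103
= 4.03 L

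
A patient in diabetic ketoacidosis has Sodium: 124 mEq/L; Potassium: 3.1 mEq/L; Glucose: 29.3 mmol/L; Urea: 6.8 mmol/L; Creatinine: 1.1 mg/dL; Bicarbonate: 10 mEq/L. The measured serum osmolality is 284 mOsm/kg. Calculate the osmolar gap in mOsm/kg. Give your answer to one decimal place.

Calculated osmolality = 2·Na + glucose + urea
= 2·124 + 29.3 + 6.8
= 248 + 29.30 + 6.80
= 284.1 mOsm/kg ≈ 284.1 mOsm/kg
Osmolar gap = measured − calculated = 284 − 284.1 = -0.1 mOsm/kg

-0.1 mOsm/kg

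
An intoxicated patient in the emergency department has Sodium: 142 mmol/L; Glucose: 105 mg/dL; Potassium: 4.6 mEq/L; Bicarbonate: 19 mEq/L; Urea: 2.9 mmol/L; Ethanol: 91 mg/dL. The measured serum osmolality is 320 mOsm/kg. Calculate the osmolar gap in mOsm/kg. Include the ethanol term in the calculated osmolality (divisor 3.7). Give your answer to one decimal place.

Calculated osmolality = 2·Na + glucose/18 + urea + ethanol/3.7
= 2·142 + 105/18 + 2.9 + 91/3.7
= 284 + 5.83 + 2.90 + 24.59
= 317.32 mOsm/kg ≈ 317.3 mOsm/kg
Osmolar gap = measured − calculated = 320 − 317.3 = 2.7 mOsm/kg

2.7 mOsm/kg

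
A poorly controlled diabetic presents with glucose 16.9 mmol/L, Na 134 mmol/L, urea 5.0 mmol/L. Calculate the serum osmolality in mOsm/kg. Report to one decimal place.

289.9 mOsm/kg

Calculated osmolality = 2·Na + glucose + urea
= 2·134 + 16.9 + 5
= 268 + 16.90 + 5
= 289.9 mOsm/kg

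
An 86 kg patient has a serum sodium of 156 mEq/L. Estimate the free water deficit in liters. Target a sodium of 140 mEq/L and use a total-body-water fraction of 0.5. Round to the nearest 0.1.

4.9 L

TBW = 0.5 · 86 = 43 L
Free water deficit = TBW · (Na/140 − 1)
= 43 · (156/140 − 1)
= 43 · 0.1143
= 4.91 L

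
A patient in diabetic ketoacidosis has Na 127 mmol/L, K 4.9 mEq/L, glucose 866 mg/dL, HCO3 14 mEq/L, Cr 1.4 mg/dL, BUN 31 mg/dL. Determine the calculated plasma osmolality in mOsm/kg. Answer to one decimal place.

Calculated osmolality = 2·Na + glucose/18 + BUN/2.8
= 2·127 + 866/18 + 31/2.8
= 254 + 48.11 + 11.07
= 313.18 mOsm/kg

313.2 mOsm/kg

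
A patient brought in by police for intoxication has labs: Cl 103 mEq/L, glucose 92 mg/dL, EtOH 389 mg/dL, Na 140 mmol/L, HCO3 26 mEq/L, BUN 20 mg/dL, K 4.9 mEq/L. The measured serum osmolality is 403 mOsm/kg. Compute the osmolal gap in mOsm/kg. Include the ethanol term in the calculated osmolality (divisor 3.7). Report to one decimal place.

5.6 mOsm/kg

Calculated osmolality = 2·Na + glucose/18 + BUN/2.8 + ethanol/3.7
= 2·140 + 92/18 + 20/2.8 + 389/3.7
= 280 + 5.11 + 7.14 + 105.14
= 397.39 mOsm/kg ≈ 397.4 mOsm/kg
Osmolar gap = measured − calculated = 403 − 397.4 = 5.6 mOsm/kg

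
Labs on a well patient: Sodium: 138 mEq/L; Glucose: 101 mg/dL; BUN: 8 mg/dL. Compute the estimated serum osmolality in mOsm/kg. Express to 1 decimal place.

Calculated osmolality = 2·Na + glucose/18 + BUN/2.8
= 2·138 + 101/18 + 8/2.8
= 276 + 5.61 + 2.86
= 284.47 mOsm/kg

284.5 mOsm/kg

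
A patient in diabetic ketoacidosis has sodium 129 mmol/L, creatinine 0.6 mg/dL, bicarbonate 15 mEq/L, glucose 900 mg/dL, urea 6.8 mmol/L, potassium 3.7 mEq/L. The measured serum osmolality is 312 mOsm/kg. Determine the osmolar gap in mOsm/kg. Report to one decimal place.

Calculated osmolality = 2·Na + glucose/18 + urea
= 2·129 + 900/18 + 6.8
= 258 + 50 + 6.80
= 314.8 mOsm/kg ≈ 314.8 mOsm/kg
Osmolar gap = measured − calculated = 312 − 314.8 = -2.8 mOsm/kg

-2.8 mOsm/kg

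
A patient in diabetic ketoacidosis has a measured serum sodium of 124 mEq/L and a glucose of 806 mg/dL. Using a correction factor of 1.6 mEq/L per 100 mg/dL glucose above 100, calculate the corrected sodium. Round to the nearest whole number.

135 mEq/L

Corrected Na = measured Na + 1.6 · (glucose − 100)/100
= 124 + 1.6 · (806 − 100)/100
= 124 + 11.3
= 135.3 mEq/L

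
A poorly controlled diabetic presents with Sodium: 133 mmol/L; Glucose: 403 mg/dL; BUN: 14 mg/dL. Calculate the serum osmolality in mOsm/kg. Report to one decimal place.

Calculated osmolality = 2·Na + glucose/18 + BUN/2.8
= 2·133 + 403/18 + 14/2.8
= 266 + 22.39 + 5
= 293.39 mOsm/kg

293.4 mOsm/kg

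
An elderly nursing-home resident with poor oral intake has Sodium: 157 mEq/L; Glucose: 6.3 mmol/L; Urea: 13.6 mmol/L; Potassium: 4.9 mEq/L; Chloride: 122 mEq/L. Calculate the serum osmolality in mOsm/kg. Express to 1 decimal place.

333.9 mOsm/kg

Calculated osmolality = 2·Na + glucose + urea
= 2·157 + 6.3 + 13.6
= 314 + 6.30 + 13.60
= 333.9 mOsm/kg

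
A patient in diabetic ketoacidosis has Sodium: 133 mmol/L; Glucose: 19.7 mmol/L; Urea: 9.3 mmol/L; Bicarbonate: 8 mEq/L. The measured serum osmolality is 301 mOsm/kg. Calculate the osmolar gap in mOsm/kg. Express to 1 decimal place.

6.0 mOsm/kg

Calculated osmolality = 2·Na + glucose + urea
= 2·133 + 19.7 + 9.3
= 266 + 19.70 + 9.30
= 295 mOsm/kg ≈ 295.0 mOsm/kg
Osmolar gap = measured − calculated = 301 − 295.0 = 6.0 mOsm/kg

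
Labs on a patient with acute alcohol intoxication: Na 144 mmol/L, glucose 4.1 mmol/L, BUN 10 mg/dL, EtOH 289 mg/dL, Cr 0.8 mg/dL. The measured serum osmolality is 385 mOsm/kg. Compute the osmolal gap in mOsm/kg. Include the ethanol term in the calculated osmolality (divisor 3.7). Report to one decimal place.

11.2 mOsm/kg

Calculated osmolality = 2·Na + glucose + BUN/2.8 + ethanol/3.7
= 2·144 + 4.1 + 10/2.8 + 289/3.7
= 288 + 4.10 + 3.57 + 78.11
= 373.78 mOsm/kg ≈ 373.8 mOsm/kg
Osmolar gap = measured − calculated = 385 − 373.8 = 11.2 mOsm/kg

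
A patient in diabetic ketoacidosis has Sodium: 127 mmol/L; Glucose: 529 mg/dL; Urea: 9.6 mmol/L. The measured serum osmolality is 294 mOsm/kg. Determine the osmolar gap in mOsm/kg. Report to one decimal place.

Calculated osmolality = 2·Na + glucose/18 + urea
= 2·127 + 529/18 + 9.6
= 254 + 29.39 + 9.60
= 292.99 mOsm/kg ≈ 293.0 mOsm/kg
Osmolar gap = measured − calculated = 294 − 293.0 = 1.0 mOsm/kg

1.0 mOsm/kg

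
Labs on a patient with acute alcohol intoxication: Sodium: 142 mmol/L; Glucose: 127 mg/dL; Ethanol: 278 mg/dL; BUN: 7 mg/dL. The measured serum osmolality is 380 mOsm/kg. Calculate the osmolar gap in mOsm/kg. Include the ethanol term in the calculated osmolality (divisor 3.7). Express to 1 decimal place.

11.3 mOsm/kg

Calculated osmolality = 2·Na + glucose/18 + BUN/2.8 + ethanol/3.7
= 2·142 + 127/18 + 7/2.8 + 278/3.7
= 284 + 7.06 + 2.50 + 75.14
= 368.7 mOsm/kg ≈ 368.7 mOsm/kg
Osmolar gap = measured − calculated = 380 − 368.7 = 11.3 mOsm/kg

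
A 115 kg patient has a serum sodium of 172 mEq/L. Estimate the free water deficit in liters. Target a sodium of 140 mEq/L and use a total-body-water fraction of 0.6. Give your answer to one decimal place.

TBW = 0.6 · 115 = 69 L
Free water deficit = TBW · (Na/140 − 1)
= 69 · (172/140 − 1)
= 69 · 0.2286
= 15.77 L

15.8 L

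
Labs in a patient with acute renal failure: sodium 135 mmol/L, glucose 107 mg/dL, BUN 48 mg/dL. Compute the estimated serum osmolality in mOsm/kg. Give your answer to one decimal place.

293.1 mOsm/kg

Calculated osmolality = 2·Na + glucose/18 + BUN/2.8
= 2·135 + 107/18 + 48/2.8
= 270 + 5.94 + 17.14
= 293.08 mOsm/kg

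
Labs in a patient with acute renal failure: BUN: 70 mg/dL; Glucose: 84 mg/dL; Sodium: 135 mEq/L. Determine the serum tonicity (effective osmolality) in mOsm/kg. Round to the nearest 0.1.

274.7 mOsm/kg

Effective osmolality excludes urea (freely permeant across cell membranes):
2·Na + glucose/18
= 2·135 + 84/18
= 270 + 4.67
= 274.67 mOsm/kg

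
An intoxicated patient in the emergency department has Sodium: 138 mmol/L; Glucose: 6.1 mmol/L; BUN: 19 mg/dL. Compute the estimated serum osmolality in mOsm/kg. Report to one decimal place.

Calculated osmolality = 2·Na + glucose + BUN/2.8
= 2·138 + 6.1 + 19/2.8
= 276 + 6.10 + 6.79
= 288.89 mOsm/kg

288.9 mOsm/kg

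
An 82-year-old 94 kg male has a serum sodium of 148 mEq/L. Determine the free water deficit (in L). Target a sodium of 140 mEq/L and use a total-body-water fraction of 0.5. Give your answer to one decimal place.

2.7 L

TBW = 0.5 · 94 = 47 L
Free water deficit = TBW · (Na/140 − 1)
= 47 · (148/140 − 1)
= 47 · 0.0571
= 2.68 L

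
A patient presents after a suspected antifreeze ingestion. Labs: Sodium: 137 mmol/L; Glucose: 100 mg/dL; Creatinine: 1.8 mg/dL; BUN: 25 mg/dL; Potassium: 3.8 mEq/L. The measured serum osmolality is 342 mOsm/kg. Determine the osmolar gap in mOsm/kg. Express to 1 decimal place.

Calculated osmolality = 2·Na + glucose/18 + BUN/2.8
= 2·137 + 100/18 + 25/2.8
= 274 + 5.56 + 8.93
= 288.49 mOsm/kg ≈ 288.5 mOsm/kg
Osmolar gap = measured − calculated = 342 − 288.5 = 53.5 mOsm/kg

53.5 mOsm/kg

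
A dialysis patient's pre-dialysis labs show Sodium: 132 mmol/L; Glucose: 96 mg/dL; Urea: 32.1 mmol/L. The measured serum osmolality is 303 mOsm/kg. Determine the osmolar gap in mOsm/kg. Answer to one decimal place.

Calculated osmolality = 2·Na + glucose/18 + urea
= 2·132 + 96/18 + 32.1
= 264 + 5.33 + 32.10
= 301.43 mOsm/kg ≈ 301.4 mOsm/kg
Osmolar gap = measured − calculated = 303 − 301.4 = 1.6 mOsm/kg

1.6 mOsm/kg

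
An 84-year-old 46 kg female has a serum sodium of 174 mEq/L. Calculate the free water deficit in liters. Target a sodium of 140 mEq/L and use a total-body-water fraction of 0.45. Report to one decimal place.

TBW = 0.45 · 46 = 20.7 L
Free water deficit = TBW · (Na/140 − 1)
= 20.7 · (174/140 − 1)
= 20.7 · 0.2429
= 5.03 L

5.0 L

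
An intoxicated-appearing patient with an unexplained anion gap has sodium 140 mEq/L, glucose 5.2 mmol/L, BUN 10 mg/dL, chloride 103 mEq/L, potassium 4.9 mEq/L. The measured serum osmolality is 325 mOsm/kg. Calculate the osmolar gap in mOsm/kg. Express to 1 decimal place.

Calculated osmolality = 2·Na + glucose + BUN/2.8
= 2·140 + 5.2 + 10/2.8
= 280 + 5.20 + 3.57
= 288.77 mOsm/kg ≈ 288.8 mOsm/kg
Osmolar gap = measured − calculated = 325 − 288.8 = 36.2 mOsm/kg

36.2 mOsm/kg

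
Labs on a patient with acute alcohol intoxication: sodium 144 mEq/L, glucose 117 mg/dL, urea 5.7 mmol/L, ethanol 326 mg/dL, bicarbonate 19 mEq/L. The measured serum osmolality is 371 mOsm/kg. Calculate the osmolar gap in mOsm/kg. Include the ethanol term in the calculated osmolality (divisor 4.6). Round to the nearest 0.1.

Calculated osmolality = 2·Na + glucose/18 + urea + ethanol/4.6
= 2·144 + 117/18 + 5.7 + 326/4.6
= 288 + 6.50 + 5.70 + 70.87
= 371.07 mOsm/kg ≈ 371.1 mOsm/kg
Osmolar gap = measured − calculated = 371 − 371.1 = -0.1 mOsm/kg

-0.1 mOsm/kg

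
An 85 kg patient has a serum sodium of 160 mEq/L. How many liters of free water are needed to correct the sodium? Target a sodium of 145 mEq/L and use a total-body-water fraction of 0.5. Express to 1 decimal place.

TBW = 0.5 · 85 = 42.5 L
Free water deficit = TBW · (Na/145 − 1)
= 42.5 · (160/145 − 1)
= 42.5 · 0.1034
= 4.39 L

4.4 L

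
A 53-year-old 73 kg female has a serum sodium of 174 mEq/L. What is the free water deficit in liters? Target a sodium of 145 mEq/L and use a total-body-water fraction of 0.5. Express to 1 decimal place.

7.3 L

TBW = 0.5 · 73 = 36.5 L
Free water deficit = TBW · (Na/145 − 1)
= 36.5 · (174/145 − 1)
= 36.5 · 0.2
= 7.3 L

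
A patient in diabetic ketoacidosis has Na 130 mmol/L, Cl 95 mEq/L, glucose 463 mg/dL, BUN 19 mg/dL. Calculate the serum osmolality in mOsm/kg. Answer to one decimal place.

Calculated osmolality = 2·Na + glucose/18 + BUN/2.8
= 2·130 + 463/18 + 19/2.8
= 260 + 25.72 + 6.79
= 292.51 mOsm/kg

292.5 mOsm/kg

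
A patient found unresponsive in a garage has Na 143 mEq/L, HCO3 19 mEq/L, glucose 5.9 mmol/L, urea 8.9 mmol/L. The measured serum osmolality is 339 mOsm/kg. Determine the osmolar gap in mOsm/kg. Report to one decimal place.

Calculated osmolality = 2·Na + glucose + urea
= 2·143 + 5.9 + 8.9
= 286 + 5.90 + 8.90
= 300.8 mOsm/kg ≈ 300.8 mOsm/kg
Osmolar gap = measured − calculated = 339 − 300.8 = 38.2 mOsm/kg

38.2 mOsm/kg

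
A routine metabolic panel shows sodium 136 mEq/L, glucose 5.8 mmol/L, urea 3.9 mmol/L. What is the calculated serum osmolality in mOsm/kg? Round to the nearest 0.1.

281.7 mOsm/kg

Calculated osmolality = 2·Na + glucose + urea
= 2·136 + 5.8 + 3.9
= 272 + 5.80 + 3.90
= 281.7 mOsm/kg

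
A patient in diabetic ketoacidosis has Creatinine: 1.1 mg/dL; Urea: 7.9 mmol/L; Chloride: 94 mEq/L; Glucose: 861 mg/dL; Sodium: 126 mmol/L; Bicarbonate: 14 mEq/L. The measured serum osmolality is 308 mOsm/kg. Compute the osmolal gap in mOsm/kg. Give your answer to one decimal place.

0.3 mOsm/kg

Calculated osmolality = 2·Na + glucose/18 + urea
= 2·126 + 861/18 + 7.9
= 252 + 47.83 + 7.90
= 307.73 mOsm/kg ≈ 307.7 mOsm/kg
Osmolar gap = measured − calculated = 308 − 307.7 = 0.3 mOsm/kg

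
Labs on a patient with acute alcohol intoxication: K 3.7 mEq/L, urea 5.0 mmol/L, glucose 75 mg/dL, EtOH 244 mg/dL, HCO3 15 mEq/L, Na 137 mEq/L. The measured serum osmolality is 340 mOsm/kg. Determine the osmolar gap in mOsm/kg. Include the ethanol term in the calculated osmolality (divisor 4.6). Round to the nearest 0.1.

3.8 mOsm/kg

Calculated osmolality = 2·Na + glucose/18 + urea + ethanol/4.6
= 2·137 + 75/18 + 5 + 244/4.6
= 274 + 4.17 + 5 + 53.04
= 336.21 mOsm/kg ≈ 336.2 mOsm/kg
Osmolar gap = measured − calculated = 340 − 336.2 = 3.8 mOsm/kg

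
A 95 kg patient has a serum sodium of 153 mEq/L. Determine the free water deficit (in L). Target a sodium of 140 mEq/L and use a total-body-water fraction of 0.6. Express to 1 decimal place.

TBW = 0.6 · 95 = 57 L
Free water deficit = TBW · (Na/140 − 1)
= 57 · (153/140 − 1)
= 57 · 0.0929
= 5.3 L

5.3 L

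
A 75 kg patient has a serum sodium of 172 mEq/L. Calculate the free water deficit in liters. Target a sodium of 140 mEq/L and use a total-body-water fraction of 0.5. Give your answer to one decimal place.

TBW = 0.5 · 75 = 37.5 L
Free water deficit = TBW · (Na/140 − 1)
= 37.5 · (172/140 − 1)
= 37.5 · 0.2286
= 8.57 L

8.6 L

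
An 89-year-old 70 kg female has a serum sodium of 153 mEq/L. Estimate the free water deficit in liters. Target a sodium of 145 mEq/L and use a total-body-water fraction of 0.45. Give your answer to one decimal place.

1.7 L

TBW = 0.45 · 70 = 31.5 L
Free water deficit = TBW · (Na/145 − 1)
= 31.5 · (153/145 − 1)
= 31.5 · 0.0552
= 1.74 L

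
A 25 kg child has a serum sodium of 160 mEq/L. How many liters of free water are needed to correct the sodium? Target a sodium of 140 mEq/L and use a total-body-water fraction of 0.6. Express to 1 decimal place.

2.1 L

TBW = 0.6 · 25 = 15 L
Free water deficit = TBW · (Na/140 − 1)
= 15 · (160/140 − 1)
= 15 · 0.1429
= 2.14 L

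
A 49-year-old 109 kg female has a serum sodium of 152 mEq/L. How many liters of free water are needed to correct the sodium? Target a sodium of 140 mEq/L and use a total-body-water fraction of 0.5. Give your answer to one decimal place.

TBW = 0.5 · 109 = 54.5 L
Free water deficit = TBW · (Na/140 − 1)
= 54.5 · (152/140 − 1)
= 54.5 · 0.0857
= 4.67 L

4.7 L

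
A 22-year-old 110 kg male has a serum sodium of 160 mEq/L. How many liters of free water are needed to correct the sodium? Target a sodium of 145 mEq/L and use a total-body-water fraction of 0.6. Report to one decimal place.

TBW = 0.6 · 110 = 66 L
Free water deficit = TBW · (Na/145 − 1)
= 66 · (160/145 − 1)
= 66 · 0.1034
= 6.82 L

6.8 L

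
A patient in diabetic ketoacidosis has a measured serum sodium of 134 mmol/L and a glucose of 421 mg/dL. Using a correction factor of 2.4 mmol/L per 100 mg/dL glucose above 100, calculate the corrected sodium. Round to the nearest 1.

Corrected Na = measured Na + 2.4 · (glucose − 100)/100
= 134 + 2.4 · (421 − 100)/100
= 134 + 7.7
= 141.7 mmol/L

142 mmol/L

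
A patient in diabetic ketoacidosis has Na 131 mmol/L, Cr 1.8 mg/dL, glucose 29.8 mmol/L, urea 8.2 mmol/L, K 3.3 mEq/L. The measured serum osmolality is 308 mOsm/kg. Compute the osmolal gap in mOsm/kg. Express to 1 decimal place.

8.0 mOsm/kg

Calculated osmolality = 2·Na + glucose + urea
= 2·131 + 29.8 + 8.2
= 262 + 29.80 + 8.20
= 300 mOsm/kg ≈ 300.0 mOsm/kg
Osmolar gap = measured − calculated = 308 − 300.0 = 8.0 mOsm/kg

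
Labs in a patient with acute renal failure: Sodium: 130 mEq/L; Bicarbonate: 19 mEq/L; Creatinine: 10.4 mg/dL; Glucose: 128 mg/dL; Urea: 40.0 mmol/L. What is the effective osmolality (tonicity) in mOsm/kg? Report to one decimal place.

267.1 mOsm/kg

Effective osmolality excludes urea (freely permeant across cell membranes):
2·Na + glucose/18
= 2·130 + 128/18
= 260 + 7.11
= 267.11 mOsm/kg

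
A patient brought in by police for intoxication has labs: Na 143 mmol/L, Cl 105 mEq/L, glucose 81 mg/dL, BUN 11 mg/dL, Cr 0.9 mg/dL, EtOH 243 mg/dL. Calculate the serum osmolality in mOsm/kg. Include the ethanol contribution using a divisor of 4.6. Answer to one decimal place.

347.3 mOsm/kg

Calculated osmolality = 2·Na + glucose/18 + BUN/2.8 + ethanol/4.6
= 2·143 + 81/18 + 11/2.8 + 243/4.6
= 286 + 4.50 + 3.93 + 52.83
= 347.26 mOsm/kg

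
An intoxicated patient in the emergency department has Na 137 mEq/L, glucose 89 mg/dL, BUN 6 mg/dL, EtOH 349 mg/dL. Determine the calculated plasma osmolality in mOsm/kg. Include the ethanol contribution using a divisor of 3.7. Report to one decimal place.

375.4 mOsm/kg

Calculated osmolality = 2·Na + glucose/18 + BUN/2.8 + ethanol/3.7
= 2·137 + 89/18 + 6/2.8 + 349/3.7
= 274 + 4.94 + 2.14 + 94.32
= 375.4 mOsm/kg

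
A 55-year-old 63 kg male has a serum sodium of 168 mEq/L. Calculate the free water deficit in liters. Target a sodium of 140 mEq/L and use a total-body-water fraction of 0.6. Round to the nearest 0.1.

7.6 L

TBW = 0.6 · 63 = 37.8 L
Free water deficit = TBW · (Na/140 − 1)
= 37.8 · (168/140 − 1)
= 37.8 · 0.2
= 7.56 L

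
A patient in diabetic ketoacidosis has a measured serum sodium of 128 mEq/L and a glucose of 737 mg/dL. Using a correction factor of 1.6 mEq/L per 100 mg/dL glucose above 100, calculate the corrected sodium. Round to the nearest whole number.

138 mEq/L

Corrected Na = measured Na + 1.6 · (glucose − 100)/100
= 128 + 1.6 · (737 − 100)/100
= 128 + 10.2
= 138.2 mEq/L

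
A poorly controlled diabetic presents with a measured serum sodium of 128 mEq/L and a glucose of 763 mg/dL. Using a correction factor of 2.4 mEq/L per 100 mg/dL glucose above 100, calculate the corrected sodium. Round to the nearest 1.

144 mEq/L

Corrected Na = measured Na + 2.4 · (glucose − 100)/100
= 128 + 2.4 · (763 − 100)/100
= 128 + 15.9
= 143.9 mEq/L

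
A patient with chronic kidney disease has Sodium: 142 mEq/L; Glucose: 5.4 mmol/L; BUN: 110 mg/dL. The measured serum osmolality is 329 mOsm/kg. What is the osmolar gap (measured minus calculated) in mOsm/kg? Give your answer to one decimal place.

Calculated osmolality = 2·Na + glucose + BUN/2.8
= 2·142 + 5.4 + 110/2.8
= 284 + 5.40 + 39.29
= 328.69 mOsm/kg ≈ 328.7 mOsm/kg
Osmolar gap = measured − calculated = 329 − 328.7 = 0.3 mOsm/kg

0.3 mOsm/kg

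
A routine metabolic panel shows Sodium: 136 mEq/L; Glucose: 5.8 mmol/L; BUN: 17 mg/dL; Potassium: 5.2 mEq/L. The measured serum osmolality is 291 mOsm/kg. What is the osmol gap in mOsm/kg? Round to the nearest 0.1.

Calculated osmolality = 2·Na + glucose + BUN/2.8
= 2·136 + 5.8 + 17/2.8
= 272 + 5.80 + 6.07
= 283.87 mOsm/kg ≈ 283.9 mOsm/kg
Osmolar gap = measured − calculated = 291 − 283.9 = 7.1 mOsm/kg

7.1 mOsm/kg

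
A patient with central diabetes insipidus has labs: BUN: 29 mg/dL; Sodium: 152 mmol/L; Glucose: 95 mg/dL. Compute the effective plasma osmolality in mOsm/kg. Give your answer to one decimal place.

309.3 mOsm/kg

Effective osmolality excludes urea (freely permeant across cell membranes):
2·Na + glucose/18
= 2·152 + 95/18
= 304 + 5.28
= 309.28 mOsm/kg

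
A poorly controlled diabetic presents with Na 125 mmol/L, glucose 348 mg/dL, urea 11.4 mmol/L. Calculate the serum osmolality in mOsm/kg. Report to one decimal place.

280.7 mOsm/kg

Calculated osmolality = 2·Na + glucose/18 + urea
= 2·125 + 348/18 + 11.4
= 250 + 19.33 + 11.40
= 280.73 mOsm/kg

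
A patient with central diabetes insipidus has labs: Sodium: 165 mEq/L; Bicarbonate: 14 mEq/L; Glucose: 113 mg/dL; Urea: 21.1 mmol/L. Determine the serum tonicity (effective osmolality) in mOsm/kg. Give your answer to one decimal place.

Effective osmolality excludes urea (freely permeant across cell membranes):
2·Na + glucose/18
= 2·165 + 113/18
= 330 + 6.28
= 336.28 mOsm/kg

336.3 mOsm/kg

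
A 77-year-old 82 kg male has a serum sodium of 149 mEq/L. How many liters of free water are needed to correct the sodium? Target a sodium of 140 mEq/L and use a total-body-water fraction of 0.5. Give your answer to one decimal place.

2.6 L

TBW = 0.5 · 82 = 41 L
Free water deficit = TBW · (Na/140 − 1)
= 41 · (149/140 − 1)
= 41 · 0.0643
= 2.64 L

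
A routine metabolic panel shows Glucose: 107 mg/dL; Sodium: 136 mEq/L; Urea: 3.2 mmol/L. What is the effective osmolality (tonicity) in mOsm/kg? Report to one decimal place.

Effective osmolality excludes urea (freely permeant across cell membranes):
2·Na + glucose/18
= 2·136 + 107/18
= 272 + 5.94
= 277.94 mOsm/kg

277.9 mOsm/kg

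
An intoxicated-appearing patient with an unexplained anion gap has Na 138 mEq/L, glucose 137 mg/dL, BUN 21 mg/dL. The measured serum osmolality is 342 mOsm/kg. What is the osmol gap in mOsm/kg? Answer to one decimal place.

50.9 mOsm/kg

Calculated osmolality = 2·Na + glucose/18 + BUN/2.8
= 2·138 + 137/18 + 21/2.8
= 276 + 7.61 + 7.50
= 291.11 mOsm/kg ≈ 291.1 mOsm/kg
Osmolar gap = measured − calculated = 342 − 291.1 = 50.9 mOsm/kg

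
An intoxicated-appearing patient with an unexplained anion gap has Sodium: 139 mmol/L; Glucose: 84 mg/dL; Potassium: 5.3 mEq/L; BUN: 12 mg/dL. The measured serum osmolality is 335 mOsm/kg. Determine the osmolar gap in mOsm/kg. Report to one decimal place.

48.0 mOsm/kg

Calculated osmolality = 2·Na + glucose/18 + BUN/2.8
= 2·139 + 84/18 + 12/2.8
= 278 + 4.67 + 4.29
= 286.96 mOsm/kg ≈ 287.0 mOsm/kg
Osmolar gap = measured − calculated = 335 − 287.0 = 48.0 mOsm/kg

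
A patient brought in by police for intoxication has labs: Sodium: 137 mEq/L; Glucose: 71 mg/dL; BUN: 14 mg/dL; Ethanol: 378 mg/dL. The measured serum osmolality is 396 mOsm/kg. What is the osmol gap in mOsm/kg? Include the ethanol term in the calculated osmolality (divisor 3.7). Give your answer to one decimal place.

10.9 mOsm/kg

Calculated osmolality = 2·Na + glucose/18 + BUN/2.8 + ethanol/3.7
= 2·137 + 71/18 + 14/2.8 + 378/3.7
= 274 + 3.94 + 5 + 102.16
= 385.1 mOsm/kg ≈ 385.1 mOsm/kg
Osmolar gap = measured − calculated = 396 − 385.1 = 10.9 mOsm/kg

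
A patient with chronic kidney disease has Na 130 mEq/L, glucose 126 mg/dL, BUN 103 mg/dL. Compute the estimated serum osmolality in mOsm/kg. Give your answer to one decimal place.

303.8 mOsm/kg

Calculated osmolality = 2·Na + glucose/18 + BUN/2.8
= 2·130 + 126/18 + 103/2.8
= 260 + 7 + 36.79
= 303.79 mOsm/kg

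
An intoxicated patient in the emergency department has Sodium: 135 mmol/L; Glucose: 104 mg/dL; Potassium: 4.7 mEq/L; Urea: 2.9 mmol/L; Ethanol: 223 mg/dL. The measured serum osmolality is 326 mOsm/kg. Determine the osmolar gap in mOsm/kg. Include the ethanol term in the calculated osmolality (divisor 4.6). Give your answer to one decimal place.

-1.2 mOsm/kg

Calculated osmolality = 2·Na + glucose/18 + urea + ethanol/4.6
= 2·135 + 104/18 + 2.9 + 223/4.6
= 270 + 5.78 + 2.90 + 48.48
= 327.16 mOsm/kg ≈ 327.2 mOsm/kg
Osmolar gap = measured − calculated = 326 − 327.2 = -1.2 mOsm/kg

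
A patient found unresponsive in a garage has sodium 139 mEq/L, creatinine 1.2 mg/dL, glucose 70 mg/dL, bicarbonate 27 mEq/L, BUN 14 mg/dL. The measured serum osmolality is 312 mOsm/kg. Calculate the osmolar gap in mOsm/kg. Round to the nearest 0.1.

Calculated osmolality = 2·Na + glucose/18 + BUN/2.8
= 2·139 + 70/18 + 14/2.8
= 278 + 3.89 + 5
= 286.89 mOsm/kg ≈ 286.9 mOsm/kg
Osmolar gap = measured − calculated = 312 − 286.9 = 25.1 mOsm/kg

25.1 mOsm/kg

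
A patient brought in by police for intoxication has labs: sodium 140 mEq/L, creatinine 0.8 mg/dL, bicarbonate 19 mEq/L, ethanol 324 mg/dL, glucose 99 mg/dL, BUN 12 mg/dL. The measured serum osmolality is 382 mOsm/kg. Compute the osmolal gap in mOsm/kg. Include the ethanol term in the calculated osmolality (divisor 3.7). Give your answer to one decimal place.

Calculated osmolality = 2·Na + glucose/18 + BUN/2.8 + ethanol/3.7
= 2·140 + 99/18 + 12/2.8 + 324/3.7
= 280 + 5.50 + 4.29 + 87.57
= 377.36 mOsm/kg ≈ 377.4 mOsm/kg
Osmolar gap = measured − calculated = 382 − 377.4 = 4.6 mOsm/kg

4.6 mOsm/kg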